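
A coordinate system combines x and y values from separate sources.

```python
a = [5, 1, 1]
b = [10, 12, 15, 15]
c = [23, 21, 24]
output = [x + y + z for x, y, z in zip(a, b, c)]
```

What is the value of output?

Step 1: zip three lists (truncates to shortest, len=3):
  5 + 10 + 23 = 38
  1 + 12 + 21 = 34
  1 + 15 + 24 = 40
Therefore output = [38, 34, 40].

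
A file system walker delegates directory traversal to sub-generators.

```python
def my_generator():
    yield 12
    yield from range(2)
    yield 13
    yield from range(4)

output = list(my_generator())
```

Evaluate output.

Step 1: Trace yields in order:
  yield 12
  yield 0
  yield 1
  yield 13
  yield 0
  yield 1
  yield 2
  yield 3
Therefore output = [12, 0, 1, 13, 0, 1, 2, 3].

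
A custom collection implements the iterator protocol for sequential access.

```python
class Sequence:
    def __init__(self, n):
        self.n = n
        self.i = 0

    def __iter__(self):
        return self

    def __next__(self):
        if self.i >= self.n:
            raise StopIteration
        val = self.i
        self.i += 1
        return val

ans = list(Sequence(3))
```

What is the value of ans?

Step 1: Sequence(3) creates an iterator counting 0 to 2.
Step 2: list() consumes all values: [0, 1, 2].
Therefore ans = [0, 1, 2].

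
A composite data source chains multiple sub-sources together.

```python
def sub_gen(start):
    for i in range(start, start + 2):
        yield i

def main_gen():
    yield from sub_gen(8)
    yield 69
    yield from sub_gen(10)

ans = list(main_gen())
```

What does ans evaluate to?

Step 1: main_gen() delegates to sub_gen(8):
  yield 8
  yield 9
Step 2: yield 69
Step 3: Delegates to sub_gen(10):
  yield 10
  yield 11
Therefore ans = [8, 9, 69, 10, 11].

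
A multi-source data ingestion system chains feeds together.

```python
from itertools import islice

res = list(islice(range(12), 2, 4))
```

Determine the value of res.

Step 1: islice(range(12), 2, 4) takes elements at indices [2, 4).
Step 2: Elements: [2, 3].
Therefore res = [2, 3].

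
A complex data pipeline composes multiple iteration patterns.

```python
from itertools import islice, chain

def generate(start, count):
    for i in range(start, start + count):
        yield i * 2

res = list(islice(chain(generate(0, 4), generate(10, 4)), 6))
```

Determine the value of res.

Step 1: generate(0, 4) yields [0, 2, 4, 6].
Step 2: generate(10, 4) yields [20, 22, 24, 26].
Step 3: chain concatenates: [0, 2, 4, 6, 20, 22, 24, 26].
Step 4: islice takes first 6: [0, 2, 4, 6, 20, 22].
Therefore res = [0, 2, 4, 6, 20, 22].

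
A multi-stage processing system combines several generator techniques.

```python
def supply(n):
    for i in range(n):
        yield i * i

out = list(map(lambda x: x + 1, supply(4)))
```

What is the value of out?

Step 1: supply(4) yields squares: [0, 1, 4, 9].
Step 2: map adds 1 to each: [1, 2, 5, 10].
Therefore out = [1, 2, 5, 10].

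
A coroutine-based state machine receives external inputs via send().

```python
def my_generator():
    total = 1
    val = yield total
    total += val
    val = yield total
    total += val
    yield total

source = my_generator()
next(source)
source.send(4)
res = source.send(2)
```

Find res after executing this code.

Step 1: next() -> yield total=1.
Step 2: send(4) -> val=4, total = 1+4 = 5, yield 5.
Step 3: send(2) -> val=2, total = 5+2 = 7, yield 7.
Therefore res = 7.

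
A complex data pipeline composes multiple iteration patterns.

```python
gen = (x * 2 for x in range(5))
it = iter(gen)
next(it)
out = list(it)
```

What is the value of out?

Step 1: Generator produces [0, 2, 4, 6, 8].
Step 2: next(it) consumes first element (0).
Step 3: list(it) collects remaining: [2, 4, 6, 8].
Therefore out = [2, 4, 6, 8].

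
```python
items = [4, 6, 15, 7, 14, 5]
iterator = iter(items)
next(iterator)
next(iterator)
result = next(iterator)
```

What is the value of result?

Step 1: Create iterator over [4, 6, 15, 7, 14, 5].
Step 2: next() consumes 4.
Step 3: next() consumes 6.
Step 4: next() returns 15.
Therefore result = 15.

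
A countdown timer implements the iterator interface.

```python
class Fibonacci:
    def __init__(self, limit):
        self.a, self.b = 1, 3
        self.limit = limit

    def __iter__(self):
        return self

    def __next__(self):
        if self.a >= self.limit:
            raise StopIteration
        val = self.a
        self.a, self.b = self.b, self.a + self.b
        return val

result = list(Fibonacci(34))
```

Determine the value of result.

Step 1: Fibonacci-like sequence (a=1, b=3) until >= 34:
  Yield 1, then a,b = 3,4
  Yield 3, then a,b = 4,7
  Yield 4, then a,b = 7,11
  Yield 7, then a,b = 11,18
  Yield 11, then a,b = 18,29
  Yield 18, then a,b = 29,47
  Yield 29, then a,b = 47,76
Step 2: 47 >= 34, stop.
Therefore result = [1, 3, 4, 7, 11, 18, 29].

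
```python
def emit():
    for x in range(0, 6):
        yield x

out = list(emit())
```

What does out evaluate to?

Step 1: The generator yields each value from range(0, 6).
Step 2: list() consumes all yields: [0, 1, 2, 3, 4, 5].
Therefore out = [0, 1, 2, 3, 4, 5].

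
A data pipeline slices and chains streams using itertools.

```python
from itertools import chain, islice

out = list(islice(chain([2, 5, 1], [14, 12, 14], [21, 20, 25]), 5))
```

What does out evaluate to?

Step 1: chain([2, 5, 1], [14, 12, 14], [21, 20, 25]) = [2, 5, 1, 14, 12, 14, 21, 20, 25].
Step 2: islice takes first 5 elements: [2, 5, 1, 14, 12].
Therefore out = [2, 5, 1, 14, 12].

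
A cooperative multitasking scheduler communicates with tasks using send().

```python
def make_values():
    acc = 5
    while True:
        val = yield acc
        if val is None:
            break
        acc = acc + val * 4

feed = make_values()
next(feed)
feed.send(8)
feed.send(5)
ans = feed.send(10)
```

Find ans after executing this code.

Step 1: next() -> yield acc=5.
Step 2: send(8) -> val=8, acc = 5 + 8*4 = 37, yield 37.
Step 3: send(5) -> val=5, acc = 37 + 5*4 = 57, yield 57.
Step 4: send(10) -> val=10, acc = 57 + 10*4 = 97, yield 97.
Therefore ans = 97.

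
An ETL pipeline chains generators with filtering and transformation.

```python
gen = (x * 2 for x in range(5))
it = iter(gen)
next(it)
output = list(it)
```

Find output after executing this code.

Step 1: Generator produces [0, 2, 4, 6, 8].
Step 2: next(it) consumes first element (0).
Step 3: list(it) collects remaining: [2, 4, 6, 8].
Therefore output = [2, 4, 6, 8].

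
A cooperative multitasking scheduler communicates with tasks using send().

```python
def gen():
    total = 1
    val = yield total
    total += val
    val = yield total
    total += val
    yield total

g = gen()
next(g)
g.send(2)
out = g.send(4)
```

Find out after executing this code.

Step 1: next() -> yield total=1.
Step 2: send(2) -> val=2, total = 1+2 = 3, yield 3.
Step 3: send(4) -> val=4, total = 3+4 = 7, yield 7.
Therefore out = 7.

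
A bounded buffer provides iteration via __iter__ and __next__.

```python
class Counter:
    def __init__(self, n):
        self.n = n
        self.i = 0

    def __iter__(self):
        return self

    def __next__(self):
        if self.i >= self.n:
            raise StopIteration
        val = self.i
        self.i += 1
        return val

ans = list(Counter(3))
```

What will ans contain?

Step 1: Counter(3) creates an iterator counting 0 to 2.
Step 2: list() consumes all values: [0, 1, 2].
Therefore ans = [0, 1, 2].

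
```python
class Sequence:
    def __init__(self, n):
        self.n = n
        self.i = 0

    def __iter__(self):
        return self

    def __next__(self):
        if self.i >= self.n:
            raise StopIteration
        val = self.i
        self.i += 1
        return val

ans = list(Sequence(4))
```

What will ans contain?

Step 1: Sequence(4) creates an iterator counting 0 to 3.
Step 2: list() consumes all values: [0, 1, 2, 3].
Therefore ans = [0, 1, 2, 3].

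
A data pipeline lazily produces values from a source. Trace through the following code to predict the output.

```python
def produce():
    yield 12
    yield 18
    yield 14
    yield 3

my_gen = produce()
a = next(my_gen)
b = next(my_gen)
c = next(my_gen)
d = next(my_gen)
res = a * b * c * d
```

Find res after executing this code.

Step 1: Create generator and consume all values:
  a = next(my_gen) = 12
  b = next(my_gen) = 18
  c = next(my_gen) = 14
  d = next(my_gen) = 3
Step 2: res = 12 * 18 * 14 * 3 = 9072.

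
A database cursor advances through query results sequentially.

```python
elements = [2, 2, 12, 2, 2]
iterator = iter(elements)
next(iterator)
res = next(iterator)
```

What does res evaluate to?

Step 1: Create iterator over [2, 2, 12, 2, 2].
Step 2: next() consumes 2.
Step 3: next() returns 2.
Therefore res = 2.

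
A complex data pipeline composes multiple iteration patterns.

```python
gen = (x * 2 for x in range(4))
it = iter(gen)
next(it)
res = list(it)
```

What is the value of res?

Step 1: Generator produces [0, 2, 4, 6].
Step 2: next(it) consumes first element (0).
Step 3: list(it) collects remaining: [2, 4, 6].
Therefore res = [2, 4, 6].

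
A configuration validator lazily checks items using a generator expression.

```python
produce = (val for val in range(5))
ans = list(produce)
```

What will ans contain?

Step 1: Generator expression iterates range(5): [0, 1, 2, 3, 4].
Step 2: list() collects all values.
Therefore ans = [0, 1, 2, 3, 4].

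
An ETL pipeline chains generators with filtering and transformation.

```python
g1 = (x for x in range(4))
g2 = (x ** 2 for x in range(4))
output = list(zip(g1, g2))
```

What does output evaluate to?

Step 1: g1 produces [0, 1, 2, 3].
Step 2: g2 produces [0, 1, 4, 9].
Step 3: zip pairs them: [(0, 0), (1, 1), (2, 4), (3, 9)].
Therefore output = [(0, 0), (1, 1), (2, 4), (3, 9)].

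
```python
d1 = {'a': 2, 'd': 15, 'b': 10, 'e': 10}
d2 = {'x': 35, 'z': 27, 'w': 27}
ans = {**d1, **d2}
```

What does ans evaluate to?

Step 1: Merge d1 and d2 (d2 values override on key conflicts).
Step 2: d1 has keys ['a', 'd', 'b', 'e'], d2 has keys ['x', 'z', 'w'].
Therefore ans = {'a': 2, 'd': 15, 'b': 10, 'e': 10, 'x': 35, 'z': 27, 'w': 27}.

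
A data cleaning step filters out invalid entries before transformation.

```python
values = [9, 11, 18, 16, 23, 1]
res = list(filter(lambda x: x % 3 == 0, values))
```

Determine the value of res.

Step 1: Filter elements divisible by 3:
  9 % 3 = 0: kept
  11 % 3 = 2: removed
  18 % 3 = 0: kept
  16 % 3 = 1: removed
  23 % 3 = 2: removed
  1 % 3 = 1: removed
Therefore res = [9, 18].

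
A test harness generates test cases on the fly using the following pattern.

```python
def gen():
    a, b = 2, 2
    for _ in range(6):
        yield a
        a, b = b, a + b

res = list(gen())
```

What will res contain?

Step 1: Fibonacci-like sequence starting with a=2, b=2:
  Iteration 1: yield a=2, then a,b = 2,4
  Iteration 2: yield a=2, then a,b = 4,6
  Iteration 3: yield a=4, then a,b = 6,10
  Iteration 4: yield a=6, then a,b = 10,16
  Iteration 5: yield a=10, then a,b = 16,26
  Iteration 6: yield a=16, then a,b = 26,42
Therefore res = [2, 2, 4, 6, 10, 16].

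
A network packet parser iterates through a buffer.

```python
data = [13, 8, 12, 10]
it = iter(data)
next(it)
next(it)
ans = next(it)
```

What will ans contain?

Step 1: Create iterator over [13, 8, 12, 10].
Step 2: next() consumes 13.
Step 3: next() consumes 8.
Step 4: next() returns 12.
Therefore ans = 12.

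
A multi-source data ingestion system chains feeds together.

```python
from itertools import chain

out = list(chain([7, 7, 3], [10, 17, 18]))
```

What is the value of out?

Step 1: chain() concatenates iterables: [7, 7, 3] + [10, 17, 18].
Therefore out = [7, 7, 3, 10, 17, 18].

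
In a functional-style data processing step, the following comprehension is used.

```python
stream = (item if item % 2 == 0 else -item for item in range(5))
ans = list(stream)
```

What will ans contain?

Step 1: For each item in range(5), yield item if even, else -item:
  item=0: even, yield 0
  item=1: odd, yield -1
  item=2: even, yield 2
  item=3: odd, yield -3
  item=4: even, yield 4
Therefore ans = [0, -1, 2, -3, 4].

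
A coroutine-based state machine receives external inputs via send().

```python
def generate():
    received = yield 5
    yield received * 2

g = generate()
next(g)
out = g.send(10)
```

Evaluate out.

Step 1: next(g) advances to first yield, producing 5.
Step 2: send(10) resumes, received = 10.
Step 3: yield received * 2 = 10 * 2 = 20.
Therefore out = 20.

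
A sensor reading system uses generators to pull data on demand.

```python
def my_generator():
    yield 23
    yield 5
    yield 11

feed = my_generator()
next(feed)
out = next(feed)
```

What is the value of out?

Step 1: my_generator() creates a generator.
Step 2: next(feed) yields 23 (consumed and discarded).
Step 3: next(feed) yields 5, assigned to out.
Therefore out = 5.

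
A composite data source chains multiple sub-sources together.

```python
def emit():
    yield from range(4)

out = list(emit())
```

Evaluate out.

Step 1: yield from delegates to the iterable, yielding each element.
Step 2: Collected values: [0, 1, 2, 3].
Therefore out = [0, 1, 2, 3].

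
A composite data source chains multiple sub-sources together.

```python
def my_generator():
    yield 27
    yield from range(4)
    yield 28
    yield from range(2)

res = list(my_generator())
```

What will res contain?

Step 1: Trace yields in order:
  yield 27
  yield 0
  yield 1
  yield 2
  yield 3
  yield 28
  yield 0
  yield 1
Therefore res = [27, 0, 1, 2, 3, 28, 0, 1].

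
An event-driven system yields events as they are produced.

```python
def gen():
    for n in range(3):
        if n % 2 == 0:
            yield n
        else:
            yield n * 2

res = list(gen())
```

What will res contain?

Step 1: For each n in range(3), yield n if even, else n*2:
  n=0 (even): yield 0
  n=1 (odd): yield 1*2 = 2
  n=2 (even): yield 2
Therefore res = [0, 2, 2].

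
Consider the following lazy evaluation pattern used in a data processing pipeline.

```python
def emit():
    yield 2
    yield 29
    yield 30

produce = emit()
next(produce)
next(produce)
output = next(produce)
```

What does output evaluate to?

Step 1: emit() creates a generator.
Step 2: next(produce) yields 2 (consumed and discarded).
Step 3: next(produce) yields 29 (consumed and discarded).
Step 4: next(produce) yields 30, assigned to output.
Therefore output = 30.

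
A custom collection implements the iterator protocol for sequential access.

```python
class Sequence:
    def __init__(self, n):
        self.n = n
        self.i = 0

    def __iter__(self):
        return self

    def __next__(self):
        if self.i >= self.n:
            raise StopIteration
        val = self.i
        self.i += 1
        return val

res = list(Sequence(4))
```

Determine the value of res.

Step 1: Sequence(4) creates an iterator counting 0 to 3.
Step 2: list() consumes all values: [0, 1, 2, 3].
Therefore res = [0, 1, 2, 3].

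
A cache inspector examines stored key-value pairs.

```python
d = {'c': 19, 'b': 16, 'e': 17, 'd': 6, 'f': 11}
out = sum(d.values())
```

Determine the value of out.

Step 1: d.values() = [19, 16, 17, 6, 11].
Step 2: sum = 69.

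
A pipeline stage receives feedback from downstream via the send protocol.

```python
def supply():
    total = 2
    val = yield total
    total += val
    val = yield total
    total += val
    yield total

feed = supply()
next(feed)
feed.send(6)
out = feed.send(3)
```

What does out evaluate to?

Step 1: next() -> yield total=2.
Step 2: send(6) -> val=6, total = 2+6 = 8, yield 8.
Step 3: send(3) -> val=3, total = 8+3 = 11, yield 11.
Therefore out = 11.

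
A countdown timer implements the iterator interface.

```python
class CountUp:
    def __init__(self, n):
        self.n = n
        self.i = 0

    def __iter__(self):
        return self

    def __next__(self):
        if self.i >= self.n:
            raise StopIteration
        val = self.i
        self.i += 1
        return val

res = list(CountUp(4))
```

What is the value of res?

Step 1: CountUp(4) creates an iterator counting 0 to 3.
Step 2: list() consumes all values: [0, 1, 2, 3].
Therefore res = [0, 1, 2, 3].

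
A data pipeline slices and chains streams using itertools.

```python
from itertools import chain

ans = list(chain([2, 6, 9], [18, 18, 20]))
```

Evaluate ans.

Step 1: chain() concatenates iterables: [2, 6, 9] + [18, 18, 20].
Therefore ans = [2, 6, 9, 18, 18, 20].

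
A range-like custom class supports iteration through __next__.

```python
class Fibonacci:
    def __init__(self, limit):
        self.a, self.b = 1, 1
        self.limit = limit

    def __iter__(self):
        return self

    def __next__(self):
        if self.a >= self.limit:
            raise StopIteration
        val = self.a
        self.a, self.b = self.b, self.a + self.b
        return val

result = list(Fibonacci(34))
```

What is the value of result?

Step 1: Fibonacci-like sequence (a=1, b=1) until >= 34:
  Yield 1, then a,b = 1,2
  Yield 1, then a,b = 2,3
  Yield 2, then a,b = 3,5
  Yield 3, then a,b = 5,8
  Yield 5, then a,b = 8,13
  Yield 8, then a,b = 13,21
  Yield 13, then a,b = 21,34
  Yield 21, then a,b = 34,55
Step 2: 34 >= 34, stop.
Therefore result = [1, 1, 2, 3, 5, 8, 13, 21].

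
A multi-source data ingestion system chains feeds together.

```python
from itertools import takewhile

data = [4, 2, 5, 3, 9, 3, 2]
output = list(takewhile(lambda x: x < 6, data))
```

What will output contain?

Step 1: takewhile stops at first element >= 6:
  4 < 6: take
  2 < 6: take
  5 < 6: take
  3 < 6: take
  9 >= 6: stop
Therefore output = [4, 2, 5, 3].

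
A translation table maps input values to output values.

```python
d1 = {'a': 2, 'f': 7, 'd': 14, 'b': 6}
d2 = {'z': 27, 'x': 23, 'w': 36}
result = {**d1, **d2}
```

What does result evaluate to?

Step 1: Merge d1 and d2 (d2 values override on key conflicts).
Step 2: d1 has keys ['a', 'f', 'd', 'b'], d2 has keys ['z', 'x', 'w'].
Therefore result = {'a': 2, 'f': 7, 'd': 14, 'b': 6, 'z': 27, 'x': 23, 'w': 36}.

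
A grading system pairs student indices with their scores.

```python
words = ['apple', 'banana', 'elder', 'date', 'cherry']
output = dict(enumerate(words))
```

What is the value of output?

Step 1: enumerate pairs indices with words:
  0 -> 'apple'
  1 -> 'banana'
  2 -> 'elder'
  3 -> 'date'
  4 -> 'cherry'
Therefore output = {0: 'apple', 1: 'banana', 2: 'elder', 3: 'date', 4: 'cherry'}.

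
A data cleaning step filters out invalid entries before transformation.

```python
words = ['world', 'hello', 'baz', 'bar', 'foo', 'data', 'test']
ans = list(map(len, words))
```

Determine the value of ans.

Step 1: Map len() to each word:
  'world' -> 5
  'hello' -> 5
  'baz' -> 3
  'bar' -> 3
  'foo' -> 3
  'data' -> 4
  'test' -> 4
Therefore ans = [5, 5, 3, 3, 3, 4, 4].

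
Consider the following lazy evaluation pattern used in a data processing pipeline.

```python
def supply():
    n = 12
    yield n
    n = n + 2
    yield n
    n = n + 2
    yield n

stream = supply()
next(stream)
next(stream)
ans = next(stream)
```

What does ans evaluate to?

Step 1: Trace through generator execution:
  Yield 1: n starts at 12, yield 12
  Yield 2: n = 12 + 2 = 14, yield 14
  Yield 3: n = 14 + 2 = 16, yield 16
Step 2: First next() gets 12, second next() gets the second value, third next() yields 16.
Therefore ans = 16.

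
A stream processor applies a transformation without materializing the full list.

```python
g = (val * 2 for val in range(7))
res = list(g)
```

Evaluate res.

Step 1: For each val in range(7), compute val*2:
  val=0: 0*2 = 0
  val=1: 1*2 = 2
  val=2: 2*2 = 4
  val=3: 3*2 = 6
  val=4: 4*2 = 8
  val=5: 5*2 = 10
  val=6: 6*2 = 12
Therefore res = [0, 2, 4, 6, 8, 10, 12].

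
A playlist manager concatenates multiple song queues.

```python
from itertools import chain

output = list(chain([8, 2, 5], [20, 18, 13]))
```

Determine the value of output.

Step 1: chain() concatenates iterables: [8, 2, 5] + [20, 18, 13].
Therefore output = [8, 2, 5, 20, 18, 13].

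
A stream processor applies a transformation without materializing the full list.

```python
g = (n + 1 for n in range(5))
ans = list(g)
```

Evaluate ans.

Step 1: For each n in range(5), compute n+1:
  n=0: 0+1 = 1
  n=1: 1+1 = 2
  n=2: 2+1 = 3
  n=3: 3+1 = 4
  n=4: 4+1 = 5
Therefore ans = [1, 2, 3, 4, 5].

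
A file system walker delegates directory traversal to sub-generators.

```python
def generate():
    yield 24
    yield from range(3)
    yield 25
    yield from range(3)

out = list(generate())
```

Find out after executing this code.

Step 1: Trace yields in order:
  yield 24
  yield 0
  yield 1
  yield 2
  yield 25
  yield 0
  yield 1
  yield 2
Therefore out = [24, 0, 1, 2, 25, 0, 1, 2].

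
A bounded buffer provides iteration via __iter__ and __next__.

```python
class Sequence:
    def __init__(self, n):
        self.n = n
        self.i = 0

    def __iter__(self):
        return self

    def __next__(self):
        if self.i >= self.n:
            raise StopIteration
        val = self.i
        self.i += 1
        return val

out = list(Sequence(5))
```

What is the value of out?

Step 1: Sequence(5) creates an iterator counting 0 to 4.
Step 2: list() consumes all values: [0, 1, 2, 3, 4].
Therefore out = [0, 1, 2, 3, 4].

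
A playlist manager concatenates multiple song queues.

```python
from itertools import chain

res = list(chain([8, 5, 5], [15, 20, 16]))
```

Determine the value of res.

Step 1: chain() concatenates iterables: [8, 5, 5] + [15, 20, 16].
Therefore res = [8, 5, 5, 15, 20, 16].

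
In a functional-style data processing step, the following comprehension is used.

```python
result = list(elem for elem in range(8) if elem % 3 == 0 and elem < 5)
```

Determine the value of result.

Step 1: Filter range(8) where elem % 3 == 0 and elem < 5:
  elem=0: both conditions met, included
  elem=1: excluded (1 % 3 != 0)
  elem=2: excluded (2 % 3 != 0)
  elem=3: both conditions met, included
  elem=4: excluded (4 % 3 != 0)
  elem=5: excluded (5 % 3 != 0, 5 >= 5)
  elem=6: excluded (6 >= 5)
  elem=7: excluded (7 % 3 != 0, 7 >= 5)
Therefore result = [0, 3].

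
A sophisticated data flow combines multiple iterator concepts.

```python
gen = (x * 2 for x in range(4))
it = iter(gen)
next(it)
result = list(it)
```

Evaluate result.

Step 1: Generator produces [0, 2, 4, 6].
Step 2: next(it) consumes first element (0).
Step 3: list(it) collects remaining: [2, 4, 6].
Therefore result = [2, 4, 6].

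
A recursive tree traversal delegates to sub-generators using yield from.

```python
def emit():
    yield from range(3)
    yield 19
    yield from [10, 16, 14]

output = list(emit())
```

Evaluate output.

Step 1: Trace yields in order:
  yield 0
  yield 1
  yield 2
  yield 19
  yield 10
  yield 16
  yield 14
Therefore output = [0, 1, 2, 19, 10, 16, 14].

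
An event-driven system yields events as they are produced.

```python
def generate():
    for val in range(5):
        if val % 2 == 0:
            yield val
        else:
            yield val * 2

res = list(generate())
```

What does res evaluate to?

Step 1: For each val in range(5), yield val if even, else val*2:
  val=0 (even): yield 0
  val=1 (odd): yield 1*2 = 2
  val=2 (even): yield 2
  val=3 (odd): yield 3*2 = 6
  val=4 (even): yield 4
Therefore res = [0, 2, 2, 6, 4].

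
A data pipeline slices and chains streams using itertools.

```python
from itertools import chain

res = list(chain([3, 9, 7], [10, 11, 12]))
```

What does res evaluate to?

Step 1: chain() concatenates iterables: [3, 9, 7] + [10, 11, 12].
Therefore res = [3, 9, 7, 10, 11, 12].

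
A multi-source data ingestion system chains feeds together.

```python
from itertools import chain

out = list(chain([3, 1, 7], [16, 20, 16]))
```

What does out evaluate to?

Step 1: chain() concatenates iterables: [3, 1, 7] + [16, 20, 16].
Therefore out = [3, 1, 7, 16, 20, 16].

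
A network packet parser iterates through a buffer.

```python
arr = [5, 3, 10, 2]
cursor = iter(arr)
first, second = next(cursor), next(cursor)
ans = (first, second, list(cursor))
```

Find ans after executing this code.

Step 1: Create iterator over [5, 3, 10, 2].
Step 2: first = 5, second = 3.
Step 3: Remaining elements: [10, 2].
Therefore ans = (5, 3, [10, 2]).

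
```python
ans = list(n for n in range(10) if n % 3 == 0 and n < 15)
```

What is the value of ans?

Step 1: Filter range(10) where n % 3 == 0 and n < 15:
  n=0: both conditions met, included
  n=1: excluded (1 % 3 != 0)
  n=2: excluded (2 % 3 != 0)
  n=3: both conditions met, included
  n=4: excluded (4 % 3 != 0)
  n=5: excluded (5 % 3 != 0)
  n=6: both conditions met, included
  n=7: excluded (7 % 3 != 0)
  n=8: excluded (8 % 3 != 0)
  n=9: both conditions met, included
Therefore ans = [0, 3, 6, 9].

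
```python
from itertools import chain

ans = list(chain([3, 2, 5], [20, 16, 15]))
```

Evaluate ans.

Step 1: chain() concatenates iterables: [3, 2, 5] + [20, 16, 15].
Therefore ans = [3, 2, 5, 20, 16, 15].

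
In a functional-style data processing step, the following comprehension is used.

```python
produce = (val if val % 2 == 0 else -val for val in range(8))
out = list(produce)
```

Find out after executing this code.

Step 1: For each val in range(8), yield val if even, else -val:
  val=0: even, yield 0
  val=1: odd, yield -1
  val=2: even, yield 2
  val=3: odd, yield -3
  val=4: even, yield 4
  val=5: odd, yield -5
  val=6: even, yield 6
  val=7: odd, yield -7
Therefore out = [0, -1, 2, -3, 4, -5, 6, -7].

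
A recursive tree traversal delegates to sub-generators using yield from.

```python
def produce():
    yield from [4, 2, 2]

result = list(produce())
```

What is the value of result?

Step 1: yield from delegates to the iterable, yielding each element.
Step 2: Collected values: [4, 2, 2].
Therefore result = [4, 2, 2].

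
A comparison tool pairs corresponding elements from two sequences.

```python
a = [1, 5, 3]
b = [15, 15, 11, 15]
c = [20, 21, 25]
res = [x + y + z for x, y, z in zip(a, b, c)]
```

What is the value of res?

Step 1: zip three lists (truncates to shortest, len=3):
  1 + 15 + 20 = 36
  5 + 15 + 21 = 41
  3 + 11 + 25 = 39
Therefore res = [36, 41, 39].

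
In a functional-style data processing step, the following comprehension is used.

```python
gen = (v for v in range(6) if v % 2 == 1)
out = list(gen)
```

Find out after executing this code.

Step 1: Filter range(6) keeping only odd values:
  v=0: even, excluded
  v=1: odd, included
  v=2: even, excluded
  v=3: odd, included
  v=4: even, excluded
  v=5: odd, included
Therefore out = [1, 3, 5].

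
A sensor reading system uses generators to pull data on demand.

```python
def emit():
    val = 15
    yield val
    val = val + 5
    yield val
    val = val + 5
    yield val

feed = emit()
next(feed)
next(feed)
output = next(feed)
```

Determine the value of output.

Step 1: Trace through generator execution:
  Yield 1: val starts at 15, yield 15
  Yield 2: val = 15 + 5 = 20, yield 20
  Yield 3: val = 20 + 5 = 25, yield 25
Step 2: First next() gets 15, second next() gets the second value, third next() yields 25.
Therefore output = 25.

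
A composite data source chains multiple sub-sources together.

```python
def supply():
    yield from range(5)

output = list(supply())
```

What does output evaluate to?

Step 1: yield from delegates to the iterable, yielding each element.
Step 2: Collected values: [0, 1, 2, 3, 4].
Therefore output = [0, 1, 2, 3, 4].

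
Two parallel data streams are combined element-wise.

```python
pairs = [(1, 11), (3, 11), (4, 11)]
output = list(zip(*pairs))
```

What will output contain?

Step 1: zip(*pairs) transposes: unzips [(1, 11), (3, 11), (4, 11)] into separate sequences.
Step 2: First elements: (1, 3, 4), second elements: (11, 11, 11).
Therefore output = [(1, 3, 4), (11, 11, 11)].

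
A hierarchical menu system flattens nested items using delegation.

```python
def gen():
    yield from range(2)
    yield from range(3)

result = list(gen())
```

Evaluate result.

Step 1: Trace yields in order:
  yield 0
  yield 1
  yield 0
  yield 1
  yield 2
Therefore result = [0, 1, 0, 1, 2].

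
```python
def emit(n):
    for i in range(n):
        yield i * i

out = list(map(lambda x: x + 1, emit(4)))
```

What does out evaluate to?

Step 1: emit(4) yields squares: [0, 1, 4, 9].
Step 2: map adds 1 to each: [1, 2, 5, 10].
Therefore out = [1, 2, 5, 10].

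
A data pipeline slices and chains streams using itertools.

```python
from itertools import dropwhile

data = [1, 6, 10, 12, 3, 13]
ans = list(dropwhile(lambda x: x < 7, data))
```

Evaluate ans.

Step 1: dropwhile drops elements while < 7:
  1 < 7: dropped
  6 < 7: dropped
  10: kept (dropping stopped)
Step 2: Remaining elements kept regardless of condition.
Therefore ans = [10, 12, 3, 13].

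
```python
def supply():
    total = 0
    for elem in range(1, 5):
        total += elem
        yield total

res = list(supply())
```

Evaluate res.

Step 1: Generator accumulates running sum:
  elem=1: total = 1, yield 1
  elem=2: total = 3, yield 3
  elem=3: total = 6, yield 6
  elem=4: total = 10, yield 10
Therefore res = [1, 3, 6, 10].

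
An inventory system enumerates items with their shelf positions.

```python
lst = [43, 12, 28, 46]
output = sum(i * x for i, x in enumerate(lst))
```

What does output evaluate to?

Step 1: Compute i * x for each (i, x) in enumerate([43, 12, 28, 46]):
  i=0, x=43: 0*43 = 0
  i=1, x=12: 1*12 = 12
  i=2, x=28: 2*28 = 56
  i=3, x=46: 3*46 = 138
Step 2: sum = 0 + 12 + 56 + 138 = 206.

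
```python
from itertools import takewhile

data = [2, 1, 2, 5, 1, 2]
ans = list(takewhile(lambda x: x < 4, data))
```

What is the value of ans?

Step 1: takewhile stops at first element >= 4:
  2 < 4: take
  1 < 4: take
  2 < 4: take
  5 >= 4: stop
Therefore ans = [2, 1, 2].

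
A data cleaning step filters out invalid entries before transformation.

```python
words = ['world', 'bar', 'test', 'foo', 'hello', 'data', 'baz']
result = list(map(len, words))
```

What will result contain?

Step 1: Map len() to each word:
  'world' -> 5
  'bar' -> 3
  'test' -> 4
  'foo' -> 3
  'hello' -> 5
  'data' -> 4
  'baz' -> 3
Therefore result = [5, 3, 4, 3, 5, 4, 3].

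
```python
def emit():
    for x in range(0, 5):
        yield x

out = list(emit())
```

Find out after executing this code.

Step 1: The generator yields each value from range(0, 5).
Step 2: list() consumes all yields: [0, 1, 2, 3, 4].
Therefore out = [0, 1, 2, 3, 4].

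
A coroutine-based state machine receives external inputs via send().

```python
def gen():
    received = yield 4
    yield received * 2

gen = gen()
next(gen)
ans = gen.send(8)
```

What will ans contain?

Step 1: next(gen) advances to first yield, producing 4.
Step 2: send(8) resumes, received = 8.
Step 3: yield received * 2 = 8 * 2 = 16.
Therefore ans = 16.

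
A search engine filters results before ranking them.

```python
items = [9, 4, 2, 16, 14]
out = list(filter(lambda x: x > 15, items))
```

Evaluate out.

Step 1: Filter elements > 15:
  9: removed
  4: removed
  2: removed
  16: kept
  14: removed
Therefore out = [16].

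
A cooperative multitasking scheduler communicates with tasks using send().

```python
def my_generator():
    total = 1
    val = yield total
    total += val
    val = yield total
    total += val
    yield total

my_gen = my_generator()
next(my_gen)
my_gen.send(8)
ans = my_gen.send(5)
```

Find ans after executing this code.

Step 1: next() -> yield total=1.
Step 2: send(8) -> val=8, total = 1+8 = 9, yield 9.
Step 3: send(5) -> val=5, total = 9+5 = 14, yield 14.
Therefore ans = 14.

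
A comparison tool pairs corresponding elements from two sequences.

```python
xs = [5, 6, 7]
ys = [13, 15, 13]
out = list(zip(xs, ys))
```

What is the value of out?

Step 1: zip pairs elements at same index:
  Index 0: (5, 13)
  Index 1: (6, 15)
  Index 2: (7, 13)
Therefore out = [(5, 13), (6, 15), (7, 13)].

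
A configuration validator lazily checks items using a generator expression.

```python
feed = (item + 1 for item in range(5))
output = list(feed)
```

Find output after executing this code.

Step 1: For each item in range(5), compute item+1:
  item=0: 0+1 = 1
  item=1: 1+1 = 2
  item=2: 2+1 = 3
  item=3: 3+1 = 4
  item=4: 4+1 = 5
Therefore output = [1, 2, 3, 4, 5].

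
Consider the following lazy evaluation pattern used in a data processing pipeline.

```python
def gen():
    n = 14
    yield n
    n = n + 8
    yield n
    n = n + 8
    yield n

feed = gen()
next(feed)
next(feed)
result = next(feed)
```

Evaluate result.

Step 1: Trace through generator execution:
  Yield 1: n starts at 14, yield 14
  Yield 2: n = 14 + 8 = 22, yield 22
  Yield 3: n = 22 + 8 = 30, yield 30
Step 2: First next() gets 14, second next() gets the second value, third next() yields 30.
Therefore result = 30.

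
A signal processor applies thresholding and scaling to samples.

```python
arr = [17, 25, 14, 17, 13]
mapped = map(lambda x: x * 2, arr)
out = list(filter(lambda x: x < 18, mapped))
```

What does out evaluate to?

Step 1: Map x * 2:
  17 -> 34
  25 -> 50
  14 -> 28
  17 -> 34
  13 -> 26
Step 2: Filter for < 18:
  34: removed
  50: removed
  28: removed
  34: removed
  26: removed
Therefore out = [].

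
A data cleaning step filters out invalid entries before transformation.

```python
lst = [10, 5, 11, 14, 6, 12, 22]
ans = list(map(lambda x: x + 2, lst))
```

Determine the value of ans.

Step 1: Apply lambda x: x + 2 to each element:
  10 -> 12
  5 -> 7
  11 -> 13
  14 -> 16
  6 -> 8
  12 -> 14
  22 -> 24
Therefore ans = [12, 7, 13, 16, 8, 14, 24].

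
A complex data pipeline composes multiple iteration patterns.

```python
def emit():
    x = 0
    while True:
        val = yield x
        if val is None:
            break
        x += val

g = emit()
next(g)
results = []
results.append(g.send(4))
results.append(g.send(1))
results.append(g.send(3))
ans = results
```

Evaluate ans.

Step 1: next(g) -> yield 0.
Step 2: send(4) -> x = 4, yield 4.
Step 3: send(1) -> x = 5, yield 5.
Step 4: send(3) -> x = 8, yield 8.
Therefore ans = [4, 5, 8].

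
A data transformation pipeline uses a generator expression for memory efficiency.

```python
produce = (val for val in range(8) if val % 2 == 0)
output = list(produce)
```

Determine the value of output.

Step 1: Filter range(8) keeping only even values:
  val=0: even, included
  val=1: odd, excluded
  val=2: even, included
  val=3: odd, excluded
  val=4: even, included
  val=5: odd, excluded
  val=6: even, included
  val=7: odd, excluded
Therefore output = [0, 2, 4, 6].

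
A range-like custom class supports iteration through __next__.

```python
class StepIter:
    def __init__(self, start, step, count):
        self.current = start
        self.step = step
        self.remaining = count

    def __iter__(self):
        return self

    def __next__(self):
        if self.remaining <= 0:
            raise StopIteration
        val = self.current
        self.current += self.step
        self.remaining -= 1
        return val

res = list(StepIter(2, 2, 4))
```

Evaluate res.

Step 1: StepIter starts at 2, increments by 2, for 4 steps:
  Yield 2, then current += 2
  Yield 4, then current += 2
  Yield 6, then current += 2
  Yield 8, then current += 2
Therefore res = [2, 4, 6, 8].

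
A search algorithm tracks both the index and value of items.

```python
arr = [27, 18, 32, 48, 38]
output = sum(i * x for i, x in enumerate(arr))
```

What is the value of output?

Step 1: Compute i * x for each (i, x) in enumerate([27, 18, 32, 48, 38]):
  i=0, x=27: 0*27 = 0
  i=1, x=18: 1*18 = 18
  i=2, x=32: 2*32 = 64
  i=3, x=48: 3*48 = 144
  i=4, x=38: 4*38 = 152
Step 2: sum = 0 + 18 + 64 + 144 + 152 = 378.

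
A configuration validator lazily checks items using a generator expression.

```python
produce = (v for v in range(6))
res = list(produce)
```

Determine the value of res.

Step 1: Generator expression iterates range(6): [0, 1, 2, 3, 4, 5].
Step 2: list() collects all values.
Therefore res = [0, 1, 2, 3, 4, 5].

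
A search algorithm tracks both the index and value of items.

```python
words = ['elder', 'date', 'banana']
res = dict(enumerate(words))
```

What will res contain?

Step 1: enumerate pairs indices with words:
  0 -> 'elder'
  1 -> 'date'
  2 -> 'banana'
Therefore res = {0: 'elder', 1: 'date', 2: 'banana'}.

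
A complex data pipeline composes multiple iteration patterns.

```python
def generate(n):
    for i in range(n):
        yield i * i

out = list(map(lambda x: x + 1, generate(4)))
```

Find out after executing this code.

Step 1: generate(4) yields squares: [0, 1, 4, 9].
Step 2: map adds 1 to each: [1, 2, 5, 10].
Therefore out = [1, 2, 5, 10].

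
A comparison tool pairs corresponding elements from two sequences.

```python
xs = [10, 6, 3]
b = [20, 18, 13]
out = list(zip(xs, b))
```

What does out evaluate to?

Step 1: zip pairs elements at same index:
  Index 0: (10, 20)
  Index 1: (6, 18)
  Index 2: (3, 13)
Therefore out = [(10, 20), (6, 18), (3, 13)].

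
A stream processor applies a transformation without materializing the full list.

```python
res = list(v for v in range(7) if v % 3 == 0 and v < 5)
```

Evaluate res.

Step 1: Filter range(7) where v % 3 == 0 and v < 5:
  v=0: both conditions met, included
  v=1: excluded (1 % 3 != 0)
  v=2: excluded (2 % 3 != 0)
  v=3: both conditions met, included
  v=4: excluded (4 % 3 != 0)
  v=5: excluded (5 % 3 != 0, 5 >= 5)
  v=6: excluded (6 >= 5)
Therefore res = [0, 3].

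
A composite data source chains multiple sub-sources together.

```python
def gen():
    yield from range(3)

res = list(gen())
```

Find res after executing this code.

Step 1: yield from delegates to the iterable, yielding each element.
Step 2: Collected values: [0, 1, 2].
Therefore res = [0, 1, 2].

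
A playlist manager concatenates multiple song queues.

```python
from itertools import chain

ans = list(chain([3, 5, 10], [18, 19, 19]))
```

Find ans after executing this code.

Step 1: chain() concatenates iterables: [3, 5, 10] + [18, 19, 19].
Therefore ans = [3, 5, 10, 18, 19, 19].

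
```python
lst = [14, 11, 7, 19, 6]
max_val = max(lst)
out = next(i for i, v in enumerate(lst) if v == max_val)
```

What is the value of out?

Step 1: max([14, 11, 7, 19, 6]) = 19.
Step 2: Find first index where value == 19:
  Index 0: 14 != 19
  Index 1: 11 != 19
  Index 2: 7 != 19
  Index 3: 19 == 19, found!
Therefore out = 3.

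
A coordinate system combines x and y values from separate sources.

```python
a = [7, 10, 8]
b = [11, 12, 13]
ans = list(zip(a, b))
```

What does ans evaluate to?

Step 1: zip pairs elements at same index:
  Index 0: (7, 11)
  Index 1: (10, 12)
  Index 2: (8, 13)
Therefore ans = [(7, 11), (10, 12), (8, 13)].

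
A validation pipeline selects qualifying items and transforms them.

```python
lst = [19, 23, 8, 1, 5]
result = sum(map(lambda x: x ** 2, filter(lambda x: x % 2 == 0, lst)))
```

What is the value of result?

Step 1: Filter even numbers from [19, 23, 8, 1, 5]: [8]
Step 2: Square each: [64]
Step 3: Sum = 64.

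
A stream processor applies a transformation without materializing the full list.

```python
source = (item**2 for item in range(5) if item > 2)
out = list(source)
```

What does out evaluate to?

Step 1: For range(5), keep item > 2, then square:
  item=0: 0 <= 2, excluded
  item=1: 1 <= 2, excluded
  item=2: 2 <= 2, excluded
  item=3: 3 > 2, yield 3**2 = 9
  item=4: 4 > 2, yield 4**2 = 16
Therefore out = [9, 16].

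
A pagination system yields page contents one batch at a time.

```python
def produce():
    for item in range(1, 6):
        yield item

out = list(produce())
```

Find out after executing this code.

Step 1: The generator yields each value from range(1, 6).
Step 2: list() consumes all yields: [1, 2, 3, 4, 5].
Therefore out = [1, 2, 3, 4, 5].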